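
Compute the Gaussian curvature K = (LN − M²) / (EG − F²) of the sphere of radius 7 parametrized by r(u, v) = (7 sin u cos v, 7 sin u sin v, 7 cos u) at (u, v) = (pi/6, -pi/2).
K = 1/49

Coefficients of the first fundamental form: E = 49, F = 0, G = 49*sin(u)^2.
Coefficients of the second fundamental form: L = -7*sin(u)/Abs(sin(u)), M = 0, N = -7*sin(u)^3/Abs(sin(u)).
Assemble K = (LN − M²)/(EG − F²) = 1/49. At (u, v) = (pi/6, -pi/2): K = 1/49.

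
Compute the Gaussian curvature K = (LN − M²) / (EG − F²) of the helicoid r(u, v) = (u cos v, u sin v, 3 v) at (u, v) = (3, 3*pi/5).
K = -1/36

Coefficients of the first fundamental form: E = 1, F = 0, G = u^2 + 9.
Coefficients of the second fundamental form: L = 0, M = -3/sqrt(u^2 + 9), N = 0.
Assemble K = (LN − M²)/(EG − F²) = -9/(u^2 + 9)^2. At (u, v) = (3, 3*pi/5): K = -1/36.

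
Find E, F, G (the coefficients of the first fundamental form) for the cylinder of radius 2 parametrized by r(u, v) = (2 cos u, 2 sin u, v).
E = 4;  F = 0;  G = 1

Compute partials: r_u = (-2*sin(u), 2*cos(u), 0), r_v = (0, 0, 1). Then
  E = r_u · r_u = 4,
  F = r_u · r_v = 0,
  G = r_v · r_v = 1.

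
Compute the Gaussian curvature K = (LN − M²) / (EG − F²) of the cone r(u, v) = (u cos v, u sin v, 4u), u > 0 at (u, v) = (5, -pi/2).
K = 0

Coefficients of the first fundamental form: E = 17, F = 0, G = u^2.
Coefficients of the second fundamental form: L = 0, M = 0, N = 4*sqrt(17)*u^2/(17*Abs(u)).
Assemble K = (LN − M²)/(EG − F²) = 0. At (u, v) = (5, -pi/2): K = 0.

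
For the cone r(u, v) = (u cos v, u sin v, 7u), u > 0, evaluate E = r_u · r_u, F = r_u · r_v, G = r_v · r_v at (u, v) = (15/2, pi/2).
E = 50;  F = 0;  G = 225/4

Partials: r_u = (cos(v), sin(v), 7), r_v = (-u*sin(v), u*cos(v), 0). As functions of (u, v):
  E = r_u · r_u = 50,
  F = r_u · r_v = 0,
  G = r_v · r_v = u^2.
Evaluating at (u, v) = (15/2, pi/2): E = 50, F = 0, G = 225/4.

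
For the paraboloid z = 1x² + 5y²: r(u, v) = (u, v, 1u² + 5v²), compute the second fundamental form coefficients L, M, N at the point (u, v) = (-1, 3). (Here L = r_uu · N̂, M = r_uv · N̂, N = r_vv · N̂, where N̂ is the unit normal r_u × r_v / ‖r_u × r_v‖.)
L = 2*sqrt(905)/905;  M = 0;  N = 2*sqrt(905)/181

Compute the unit normal N̂(u, v) = (-2*u/sqrt(4*u^2 + 100*v^2 + 1), -10*v/sqrt(4*u^2 + 100*v^2 + 1), 1/sqrt(4*u^2 + 100*v^2 + 1)), and the second partials r_uu, r_uv, r_vv. Take dot products:
  L(u, v) = r_uu · N̂ = 2/sqrt(4*u^2 + 100*v^2 + 1),
  M(u, v) = r_uv · N̂ = 0,
  N(u, v) = r_vv · N̂ = 10/sqrt(4*u^2 + 100*v^2 + 1).
Evaluating at (u, v) = (-1, 3):
  L = 2*sqrt(905)/905, M = 0, N = 2*sqrt(905)/181.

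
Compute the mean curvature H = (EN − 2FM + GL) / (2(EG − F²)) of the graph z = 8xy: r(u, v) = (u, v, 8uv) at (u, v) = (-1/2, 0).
H = 0

With E = 64*v^2 + 1, F = 64*u*v, G = 64*u^2 + 1, L = 0, M = 8/sqrt(64*u^2 + 64*v^2 + 1), N = 0, assemble
  H = (EN − 2FM + GL) / (2(EG − F²)) = -512*u*v/(64*u^2 + 64*v^2 + 1)^(3/2).
At (u, v) = (-1/2, 0): H = 0.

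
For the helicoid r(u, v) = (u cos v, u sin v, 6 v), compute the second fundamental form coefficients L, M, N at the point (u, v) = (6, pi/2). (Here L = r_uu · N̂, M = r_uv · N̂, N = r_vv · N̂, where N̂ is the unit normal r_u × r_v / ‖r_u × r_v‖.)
L = 0;  M = -sqrt(2)/2;  N = 0

Compute the unit normal N̂(u, v) = (6*sin(v)/sqrt(u^2 + 36), -6*cos(v)/sqrt(u^2 + 36), u/sqrt(u^2 + 36)), and the second partials r_uu, r_uv, r_vv. Take dot products:
  L(u, v) = r_uu · N̂ = 0,
  M(u, v) = r_uv · N̂ = -6/sqrt(u^2 + 36),
  N(u, v) = r_vv · N̂ = 0.
Evaluating at (u, v) = (6, pi/2):
  L = 0, M = -sqrt(2)/2, N = 0.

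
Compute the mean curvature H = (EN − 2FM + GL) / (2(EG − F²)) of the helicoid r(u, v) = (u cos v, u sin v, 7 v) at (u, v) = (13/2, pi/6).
H = 0

With E = 1, F = 0, G = u^2 + 49, L = 0, M = -7/sqrt(u^2 + 49), N = 0, assemble
  H = (EN − 2FM + GL) / (2(EG − F²)) = 0.
At (u, v) = (13/2, pi/6): H = 0.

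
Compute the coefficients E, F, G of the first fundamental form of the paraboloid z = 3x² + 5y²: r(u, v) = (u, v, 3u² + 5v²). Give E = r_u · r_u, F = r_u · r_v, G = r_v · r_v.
E = 36*u^2 + 1;  F = 60*u*v;  G = 100*v^2 + 1

Compute partials: r_u = (1, 0, 6*u), r_v = (0, 1, 10*v). Then
  E = r_u · r_u = 36*u^2 + 1,
  F = r_u · r_v = 60*u*v,
  G = r_v · r_v = 100*v^2 + 1.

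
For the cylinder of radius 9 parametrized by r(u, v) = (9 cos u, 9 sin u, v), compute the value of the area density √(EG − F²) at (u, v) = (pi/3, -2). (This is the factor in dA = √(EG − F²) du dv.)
√(EG − F²)|_{(pi/3, -2)} = 9

E = 81, F = 0, G = 1, so EG − F² = 81. Taking the positive square root: √(EG − F²) = 9. At (u, v) = (pi/3, -2): 9.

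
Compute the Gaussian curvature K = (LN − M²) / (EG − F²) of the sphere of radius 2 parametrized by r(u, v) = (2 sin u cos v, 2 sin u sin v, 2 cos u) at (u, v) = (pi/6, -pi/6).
K = 1/4

Coefficients of the first fundamental form: E = 4, F = 0, G = 4*sin(u)^2.
Coefficients of the second fundamental form: L = -2*sin(u)/Abs(sin(u)), M = 0, N = -2*sin(u)^3/Abs(sin(u)).
Assemble K = (LN − M²)/(EG − F²) = 1/4. At (u, v) = (pi/6, -pi/6): K = 1/4.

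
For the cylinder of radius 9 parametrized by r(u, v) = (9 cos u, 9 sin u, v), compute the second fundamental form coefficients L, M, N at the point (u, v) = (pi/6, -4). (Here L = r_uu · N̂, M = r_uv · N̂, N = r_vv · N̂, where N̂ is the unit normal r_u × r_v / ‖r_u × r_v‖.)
L = -9;  M = 0;  N = 0

Compute the unit normal N̂(u, v) = (cos(u), sin(u), 0), and the second partials r_uu, r_uv, r_vv. Take dot products:
  L(u, v) = r_uu · N̂ = -9,
  M(u, v) = r_uv · N̂ = 0,
  N(u, v) = r_vv · N̂ = 0.
Evaluating at (u, v) = (pi/6, -4):
  L = -9, M = 0, N = 0.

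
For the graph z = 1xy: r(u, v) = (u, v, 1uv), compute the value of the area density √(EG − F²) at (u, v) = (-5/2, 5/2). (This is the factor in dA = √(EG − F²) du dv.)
√(EG − F²)|_{(-5/2, 5/2)} = 3*sqrt(6)/2

E = v^2 + 1, F = u*v, G = u^2 + 1, so EG − F² = u^2 + v^2 + 1. Taking the positive square root: √(EG − F²) = sqrt(u^2 + v^2 + 1). At (u, v) = (-5/2, 5/2): 3*sqrt(6)/2.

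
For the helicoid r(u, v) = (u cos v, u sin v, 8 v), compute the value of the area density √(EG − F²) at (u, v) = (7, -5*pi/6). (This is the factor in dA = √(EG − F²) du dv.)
√(EG − F²)|_{(7, -5*pi/6)} = sqrt(113)

E = 1, F = 0, G = u^2 + 64, so EG − F² = u^2 + 64. Taking the positive square root: √(EG − F²) = sqrt(u^2 + 64). At (u, v) = (7, -5*pi/6): sqrt(113).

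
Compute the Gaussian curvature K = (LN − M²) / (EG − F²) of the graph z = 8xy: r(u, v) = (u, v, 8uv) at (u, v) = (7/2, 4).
K = -64/3272481

Coefficients of the first fundamental form: E = 64*v^2 + 1, F = 64*u*v, G = 64*u^2 + 1.
Coefficients of the second fundamental form: L = 0, M = 8/sqrt(64*u^2 + 64*v^2 + 1), N = 0.
Assemble K = (LN − M²)/(EG − F²) = -64/(4096*u^4 + 8192*u^2*v^2 + 128*u^2 + 4096*v^4 + 128*v^2 + 1). At (u, v) = (7/2, 4): K = -64/3272481.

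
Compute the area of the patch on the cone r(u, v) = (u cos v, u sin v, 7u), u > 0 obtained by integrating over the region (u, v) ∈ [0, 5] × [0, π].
Area = 125*sqrt(2)*pi/2

Area = ∫∫ √(EG − F²) du dv with √(EG − F²) = 5*sqrt(2)*Abs(u). Integrating over [0, 5] × [0, π] gives 125*sqrt(2)*pi/2.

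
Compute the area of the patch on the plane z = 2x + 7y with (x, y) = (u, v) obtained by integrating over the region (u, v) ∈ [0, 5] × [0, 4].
Area = 60*sqrt(6)

Area = ∫∫ √(EG − F²) du dv with √(EG − F²) = 3*sqrt(6). Integrating over [0, 5] × [0, 4] gives 60*sqrt(6).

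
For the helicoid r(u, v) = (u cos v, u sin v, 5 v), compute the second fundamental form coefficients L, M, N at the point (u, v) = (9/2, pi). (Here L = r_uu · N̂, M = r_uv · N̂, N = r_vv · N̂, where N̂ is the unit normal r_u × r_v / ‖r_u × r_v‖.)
L = 0;  M = -10*sqrt(181)/181;  N = 0

Compute the unit normal N̂(u, v) = (5*sin(v)/sqrt(u^2 + 25), -5*cos(v)/sqrt(u^2 + 25), u/sqrt(u^2 + 25)), and the second partials r_uu, r_uv, r_vv. Take dot products:
  L(u, v) = r_uu · N̂ = 0,
  M(u, v) = r_uv · N̂ = -5/sqrt(u^2 + 25),
  N(u, v) = r_vv · N̂ = 0.
Evaluating at (u, v) = (9/2, pi):
  L = 0, M = -10*sqrt(181)/181, N = 0.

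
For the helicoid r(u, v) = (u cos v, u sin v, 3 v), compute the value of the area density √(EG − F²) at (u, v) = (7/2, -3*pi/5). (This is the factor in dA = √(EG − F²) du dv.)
√(EG − F²)|_{(7/2, -3*pi/5)} = sqrt(85)/2

E = 1, F = 0, G = u^2 + 9, so EG − F² = u^2 + 9. Taking the positive square root: √(EG − F²) = sqrt(u^2 + 9). At (u, v) = (7/2, -3*pi/5): sqrt(85)/2.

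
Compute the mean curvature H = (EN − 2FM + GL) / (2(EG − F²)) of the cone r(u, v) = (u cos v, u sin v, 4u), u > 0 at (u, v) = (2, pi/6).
H = sqrt(17)/17

With E = 17, F = 0, G = u^2, L = 0, M = 0, N = 4*sqrt(17)*u^2/(17*Abs(u)), assemble
  H = (EN − 2FM + GL) / (2(EG − F²)) = 2*sqrt(17)/(17*Abs(u)).
At (u, v) = (2, pi/6): H = sqrt(17)/17.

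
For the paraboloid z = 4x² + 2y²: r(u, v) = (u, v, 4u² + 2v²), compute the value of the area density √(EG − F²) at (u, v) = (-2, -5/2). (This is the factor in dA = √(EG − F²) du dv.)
√(EG − F²)|_{(-2, -5/2)} = sqrt(357)

E = 64*u^2 + 1, F = 32*u*v, G = 16*v^2 + 1, so EG − F² = 64*u^2 + 16*v^2 + 1. Taking the positive square root: √(EG − F²) = sqrt(64*u^2 + 16*v^2 + 1). At (u, v) = (-2, -5/2): sqrt(357).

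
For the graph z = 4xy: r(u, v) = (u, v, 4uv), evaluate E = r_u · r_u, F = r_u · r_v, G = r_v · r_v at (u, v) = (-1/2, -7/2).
E = 197;  F = 28;  G = 5

Partials: r_u = (1, 0, 4*v), r_v = (0, 1, 4*u). As functions of (u, v):
  E = r_u · r_u = 16*v^2 + 1,
  F = r_u · r_v = 16*u*v,
  G = r_v · r_v = 16*u^2 + 1.
Evaluating at (u, v) = (-1/2, -7/2): E = 197, F = 28, G = 5.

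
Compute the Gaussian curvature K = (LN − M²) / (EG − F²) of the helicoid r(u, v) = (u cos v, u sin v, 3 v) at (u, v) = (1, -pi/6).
K = -9/100

Coefficients of the first fundamental form: E = 1, F = 0, G = u^2 + 9.
Coefficients of the second fundamental form: L = 0, M = -3/sqrt(u^2 + 9), N = 0.
Assemble K = (LN − M²)/(EG − F²) = -9/(u^2 + 9)^2. At (u, v) = (1, -pi/6): K = -9/100.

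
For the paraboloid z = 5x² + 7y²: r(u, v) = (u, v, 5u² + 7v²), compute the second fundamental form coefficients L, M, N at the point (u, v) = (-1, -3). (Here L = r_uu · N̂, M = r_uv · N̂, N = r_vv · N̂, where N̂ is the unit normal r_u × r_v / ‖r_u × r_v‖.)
L = 2*sqrt(1865)/373;  M = 0;  N = 14*sqrt(1865)/1865

Compute the unit normal N̂(u, v) = (-10*u/sqrt(100*u^2 + 196*v^2 + 1), -14*v/sqrt(100*u^2 + 196*v^2 + 1), 1/sqrt(100*u^2 + 196*v^2 + 1)), and the second partials r_uu, r_uv, r_vv. Take dot products:
  L(u, v) = r_uu · N̂ = 10/sqrt(100*u^2 + 196*v^2 + 1),
  M(u, v) = r_uv · N̂ = 0,
  N(u, v) = r_vv · N̂ = 14/sqrt(100*u^2 + 196*v^2 + 1).
Evaluating at (u, v) = (-1, -3):
  L = 2*sqrt(1865)/373, M = 0, N = 14*sqrt(1865)/1865.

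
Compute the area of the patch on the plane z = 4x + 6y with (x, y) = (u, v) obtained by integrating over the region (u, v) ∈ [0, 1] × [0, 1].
Area = sqrt(53)

Area = ∫∫ √(EG − F²) du dv with √(EG − F²) = sqrt(53). Integrating over [0, 1] × [0, 1] gives sqrt(53).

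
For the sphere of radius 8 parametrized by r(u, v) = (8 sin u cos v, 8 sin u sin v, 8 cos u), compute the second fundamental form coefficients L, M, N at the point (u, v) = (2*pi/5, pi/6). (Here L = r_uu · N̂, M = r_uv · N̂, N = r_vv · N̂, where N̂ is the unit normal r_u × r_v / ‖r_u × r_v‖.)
L = -8;  M = 0;  N = -5 - sqrt(5)

Compute the unit normal N̂(u, v) = (sin(u)^2*cos(v)/Abs(sin(u)), sin(u)^2*sin(v)/Abs(sin(u)), sin(2*u)/(2*Abs(sin(u)))), and the second partials r_uu, r_uv, r_vv. Take dot products:
  L(u, v) = r_uu · N̂ = -8*sin(u)/Abs(sin(u)),
  M(u, v) = r_uv · N̂ = 0,
  N(u, v) = r_vv · N̂ = -8*sin(u)^3/Abs(sin(u)).
Evaluating at (u, v) = (2*pi/5, pi/6):
  L = -8, M = 0, N = -5 - sqrt(5).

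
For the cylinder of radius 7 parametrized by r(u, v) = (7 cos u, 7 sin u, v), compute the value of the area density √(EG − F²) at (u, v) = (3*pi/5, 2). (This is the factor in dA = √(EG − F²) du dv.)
√(EG − F²)|_{(3*pi/5, 2)} = 7

E = 49, F = 0, G = 1, so EG − F² = 49. Taking the positive square root: √(EG − F²) = 7. At (u, v) = (3*pi/5, 2): 7.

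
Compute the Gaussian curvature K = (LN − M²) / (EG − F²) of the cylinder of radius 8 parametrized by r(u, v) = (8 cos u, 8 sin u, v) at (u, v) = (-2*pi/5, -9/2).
K = 0

Coefficients of the first fundamental form: E = 64, F = 0, G = 1.
Coefficients of the second fundamental form: L = -8, M = 0, N = 0.
Assemble K = (LN − M²)/(EG − F²) = 0. At (u, v) = (-2*pi/5, -9/2): K = 0.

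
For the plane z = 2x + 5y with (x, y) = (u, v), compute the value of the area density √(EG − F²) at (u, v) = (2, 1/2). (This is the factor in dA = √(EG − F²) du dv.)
√(EG − F²)|_{(2, 1/2)} = sqrt(30)

E = 5, F = 10, G = 26, so EG − F² = 30. Taking the positive square root: √(EG − F²) = sqrt(30). At (u, v) = (2, 1/2): sqrt(30).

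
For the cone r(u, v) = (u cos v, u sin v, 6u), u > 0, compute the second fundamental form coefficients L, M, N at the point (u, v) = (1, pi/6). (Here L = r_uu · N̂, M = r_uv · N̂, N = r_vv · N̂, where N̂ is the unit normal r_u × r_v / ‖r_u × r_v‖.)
L = 0;  M = 0;  N = 6*sqrt(37)/37

Compute the unit normal N̂(u, v) = (-6*sqrt(37)*u*cos(v)/(37*Abs(u)), -6*sqrt(37)*u*sin(v)/(37*Abs(u)), sqrt(37)*u/(37*Abs(u))), and the second partials r_uu, r_uv, r_vv. Take dot products:
  L(u, v) = r_uu · N̂ = 0,
  M(u, v) = r_uv · N̂ = 0,
  N(u, v) = r_vv · N̂ = 6*sqrt(37)*u^2/(37*Abs(u)).
Evaluating at (u, v) = (1, pi/6):
  L = 0, M = 0, N = 6*sqrt(37)/37.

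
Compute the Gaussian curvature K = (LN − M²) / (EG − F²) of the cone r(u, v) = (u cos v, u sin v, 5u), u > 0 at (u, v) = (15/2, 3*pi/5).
K = 0

Coefficients of the first fundamental form: E = 26, F = 0, G = u^2.
Coefficients of the second fundamental form: L = 0, M = 0, N = 5*sqrt(26)*u^2/(26*Abs(u)).
Assemble K = (LN − M²)/(EG − F²) = 0. At (u, v) = (15/2, 3*pi/5): K = 0.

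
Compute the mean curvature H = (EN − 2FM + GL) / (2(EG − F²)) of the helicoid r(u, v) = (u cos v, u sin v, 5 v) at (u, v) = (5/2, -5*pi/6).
H = 0

With E = 1, F = 0, G = u^2 + 25, L = 0, M = -5/sqrt(u^2 + 25), N = 0, assemble
  H = (EN − 2FM + GL) / (2(EG − F²)) = 0.
At (u, v) = (5/2, -5*pi/6): H = 0.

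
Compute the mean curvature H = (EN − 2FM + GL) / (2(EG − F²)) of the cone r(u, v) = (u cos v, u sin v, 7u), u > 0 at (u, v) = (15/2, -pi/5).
H = 7*sqrt(2)/150

With E = 50, F = 0, G = u^2, L = 0, M = 0, N = 7*sqrt(2)*u^2/(10*Abs(u)), assemble
  H = (EN − 2FM + GL) / (2(EG − F²)) = 7*sqrt(2)/(20*Abs(u)).
At (u, v) = (15/2, -pi/5): H = 7*sqrt(2)/150.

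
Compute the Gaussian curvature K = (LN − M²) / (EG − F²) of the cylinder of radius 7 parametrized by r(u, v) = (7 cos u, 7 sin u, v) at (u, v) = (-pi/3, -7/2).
K = 0

Coefficients of the first fundamental form: E = 49, F = 0, G = 1.
Coefficients of the second fundamental form: L = -7, M = 0, N = 0.
Assemble K = (LN − M²)/(EG − F²) = 0. At (u, v) = (-pi/3, -7/2): K = 0.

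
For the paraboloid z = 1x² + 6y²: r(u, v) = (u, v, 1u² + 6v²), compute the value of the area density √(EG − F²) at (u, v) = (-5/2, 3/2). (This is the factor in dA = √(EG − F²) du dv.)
√(EG − F²)|_{(-5/2, 3/2)} = 5*sqrt(14)

E = 4*u^2 + 1, F = 24*u*v, G = 144*v^2 + 1, so EG − F² = 4*u^2 + 144*v^2 + 1. Taking the positive square root: √(EG − F²) = sqrt(4*u^2 + 144*v^2 + 1). At (u, v) = (-5/2, 3/2): 5*sqrt(14).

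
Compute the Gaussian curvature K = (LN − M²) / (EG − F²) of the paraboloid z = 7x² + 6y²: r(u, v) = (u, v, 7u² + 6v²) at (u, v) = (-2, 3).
K = 168/4330561

Coefficients of the first fundamental form: E = 196*u^2 + 1, F = 168*u*v, G = 144*v^2 + 1.
Coefficients of the second fundamental form: L = 14/sqrt(196*u^2 + 144*v^2 + 1), M = 0, N = 12/sqrt(196*u^2 + 144*v^2 + 1).
Assemble K = (LN − M²)/(EG − F²) = 168/(38416*u^4 + 56448*u^2*v^2 + 392*u^2 + 20736*v^4 + 288*v^2 + 1). At (u, v) = (-2, 3): K = 168/4330561.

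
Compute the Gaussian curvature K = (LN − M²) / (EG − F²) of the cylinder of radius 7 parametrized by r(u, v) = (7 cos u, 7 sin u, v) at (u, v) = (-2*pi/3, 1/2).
K = 0

Coefficients of the first fundamental form: E = 49, F = 0, G = 1.
Coefficients of the second fundamental form: L = -7, M = 0, N = 0.
Assemble K = (LN − M²)/(EG − F²) = 0. At (u, v) = (-2*pi/3, 1/2): K = 0.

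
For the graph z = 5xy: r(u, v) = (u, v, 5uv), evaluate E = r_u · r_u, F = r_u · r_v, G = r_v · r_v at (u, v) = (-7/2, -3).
E = 226;  F = 525/2;  G = 1229/4

Partials: r_u = (1, 0, 5*v), r_v = (0, 1, 5*u). As functions of (u, v):
  E = r_u · r_u = 25*v^2 + 1,
  F = r_u · r_v = 25*u*v,
  G = r_v · r_v = 25*u^2 + 1.
Evaluating at (u, v) = (-7/2, -3): E = 226, F = 525/2, G = 1229/4.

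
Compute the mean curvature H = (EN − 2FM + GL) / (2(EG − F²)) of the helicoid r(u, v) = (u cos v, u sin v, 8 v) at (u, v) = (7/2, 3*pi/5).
H = 0

With E = 1, F = 0, G = u^2 + 64, L = 0, M = -8/sqrt(u^2 + 64), N = 0, assemble
  H = (EN − 2FM + GL) / (2(EG − F²)) = 0.
At (u, v) = (7/2, 3*pi/5): H = 0.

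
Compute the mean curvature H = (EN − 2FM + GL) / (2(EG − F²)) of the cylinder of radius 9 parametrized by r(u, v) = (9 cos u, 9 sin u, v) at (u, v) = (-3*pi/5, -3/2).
H = -1/18

With E = 81, F = 0, G = 1, L = -9, M = 0, N = 0, assemble
  H = (EN − 2FM + GL) / (2(EG − F²)) = -1/18.
At (u, v) = (-3*pi/5, -3/2): H = -1/18.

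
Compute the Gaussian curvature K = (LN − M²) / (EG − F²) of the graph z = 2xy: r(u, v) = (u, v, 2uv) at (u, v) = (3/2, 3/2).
K = -4/361

Coefficients of the first fundamental form: E = 4*v^2 + 1, F = 4*u*v, G = 4*u^2 + 1.
Coefficients of the second fundamental form: L = 0, M = 2/sqrt(4*u^2 + 4*v^2 + 1), N = 0.
Assemble K = (LN − M²)/(EG − F²) = -4/(16*u^4 + 32*u^2*v^2 + 8*u^2 + 16*v^4 + 8*v^2 + 1). At (u, v) = (3/2, 3/2): K = -4/361.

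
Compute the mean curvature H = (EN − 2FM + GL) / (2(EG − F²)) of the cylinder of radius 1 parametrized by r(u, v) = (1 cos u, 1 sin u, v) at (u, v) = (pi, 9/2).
H = -1/2

With E = 1, F = 0, G = 1, L = -1, M = 0, N = 0, assemble
  H = (EN − 2FM + GL) / (2(EG − F²)) = -1/2.
At (u, v) = (pi, 9/2): H = -1/2.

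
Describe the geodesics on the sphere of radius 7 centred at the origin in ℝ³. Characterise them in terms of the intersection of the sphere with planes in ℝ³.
Geodesics on the sphere of radius 7 are great circles — circles of radius 7 obtained as the intersection of the sphere with planes through the origin (the centre of the sphere).

A curve α(t) of nonzero constant speed on the sphere of radius 7 is a geodesic iff its acceleration α̈ is everywhere normal to the surface, i.e. parallel to the radial vector α(t). Then d/dt(α × α̇) = α̇ × α̇ + α × α̈ = 0, so α × α̇ is a constant vector n ≠ 0 and α(t) · n = 0 for all t: α lies in the plane through the origin with normal n. The intersection of that plane with the sphere is a circle of radius 7 (a great circle). Conversely, a great circle traversed at constant speed has centripetal acceleration pointing at the origin, hence normal to the sphere, so every great circle is a geodesic.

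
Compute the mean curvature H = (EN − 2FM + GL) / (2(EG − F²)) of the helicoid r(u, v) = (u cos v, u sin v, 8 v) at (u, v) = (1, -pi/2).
H = 0

With E = 1, F = 0, G = u^2 + 64, L = 0, M = -8/sqrt(u^2 + 64), N = 0, assemble
  H = (EN − 2FM + GL) / (2(EG − F²)) = 0.
At (u, v) = (1, -pi/2): H = 0.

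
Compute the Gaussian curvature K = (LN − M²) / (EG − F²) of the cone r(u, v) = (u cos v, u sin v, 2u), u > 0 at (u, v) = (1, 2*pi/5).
K = 0

Coefficients of the first fundamental form: E = 5, F = 0, G = u^2.
Coefficients of the second fundamental form: L = 0, M = 0, N = 2*sqrt(5)*u^2/(5*Abs(u)).
Assemble K = (LN − M²)/(EG − F²) = 0. At (u, v) = (1, 2*pi/5): K = 0.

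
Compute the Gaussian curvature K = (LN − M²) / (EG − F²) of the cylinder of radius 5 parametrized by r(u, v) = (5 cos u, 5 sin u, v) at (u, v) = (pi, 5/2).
K = 0

Coefficients of the first fundamental form: E = 25, F = 0, G = 1.
Coefficients of the second fundamental form: L = -5, M = 0, N = 0.
Assemble K = (LN − M²)/(EG − F²) = 0. At (u, v) = (pi, 5/2): K = 0.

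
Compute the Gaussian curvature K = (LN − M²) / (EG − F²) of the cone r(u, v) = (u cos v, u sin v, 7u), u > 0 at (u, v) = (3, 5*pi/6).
K = 0

Coefficients of the first fundamental form: E = 50, F = 0, G = u^2.
Coefficients of the second fundamental form: L = 0, M = 0, N = 7*sqrt(2)*u^2/(10*Abs(u)).
Assemble K = (LN − M²)/(EG − F²) = 0. At (u, v) = (3, 5*pi/6): K = 0.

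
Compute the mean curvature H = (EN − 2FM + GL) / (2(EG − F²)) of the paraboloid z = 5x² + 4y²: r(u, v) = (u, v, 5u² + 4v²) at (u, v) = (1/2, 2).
H = 463*sqrt(282)/26508

With E = 100*u^2 + 1, F = 80*u*v, G = 64*v^2 + 1, L = 10/sqrt(100*u^2 + 64*v^2 + 1), M = 0, N = 8/sqrt(100*u^2 + 64*v^2 + 1), assemble
  H = (EN − 2FM + GL) / (2(EG − F²)) = (400*u^2 + 320*v^2 + 9)/(100*u^2 + 64*v^2 + 1)^(3/2).
At (u, v) = (1/2, 2): H = 463*sqrt(282)/26508.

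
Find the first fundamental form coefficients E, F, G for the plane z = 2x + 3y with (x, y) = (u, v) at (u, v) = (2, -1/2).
E = 5;  F = 6;  G = 10

Partials: r_u = (1, 0, 2), r_v = (0, 1, 3). As functions of (u, v):
  E = r_u · r_u = 5,
  F = r_u · r_v = 6,
  G = r_v · r_v = 10.
Evaluating at (u, v) = (2, -1/2): E = 5, F = 6, G = 10.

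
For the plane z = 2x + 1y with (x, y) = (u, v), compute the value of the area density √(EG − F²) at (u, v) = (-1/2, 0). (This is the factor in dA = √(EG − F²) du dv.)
√(EG − F²)|_{(-1/2, 0)} = sqrt(6)

E = 5, F = 2, G = 2, so EG − F² = 6. Taking the positive square root: √(EG − F²) = sqrt(6). At (u, v) = (-1/2, 0): sqrt(6).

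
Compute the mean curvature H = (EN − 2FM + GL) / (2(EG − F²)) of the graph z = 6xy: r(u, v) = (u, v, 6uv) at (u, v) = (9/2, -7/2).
H = 3402*sqrt(1171)/1371241

With E = 36*v^2 + 1, F = 36*u*v, G = 36*u^2 + 1, L = 0, M = 6/sqrt(36*u^2 + 36*v^2 + 1), N = 0, assemble
  H = (EN − 2FM + GL) / (2(EG − F²)) = -216*u*v/(36*u^2 + 36*v^2 + 1)^(3/2).
At (u, v) = (9/2, -7/2): H = 3402*sqrt(1171)/1371241.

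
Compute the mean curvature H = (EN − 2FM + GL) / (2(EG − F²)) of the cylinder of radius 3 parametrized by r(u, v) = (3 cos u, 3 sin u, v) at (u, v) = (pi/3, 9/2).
H = -1/6

With E = 9, F = 0, G = 1, L = -3, M = 0, N = 0, assemble
  H = (EN − 2FM + GL) / (2(EG − F²)) = -1/6.
At (u, v) = (pi/3, 9/2): H = -1/6.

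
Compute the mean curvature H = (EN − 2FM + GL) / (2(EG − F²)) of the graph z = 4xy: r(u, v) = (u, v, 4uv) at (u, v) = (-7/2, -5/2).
H = -560*sqrt(33)/29403

With E = 16*v^2 + 1, F = 16*u*v, G = 16*u^2 + 1, L = 0, M = 4/sqrt(16*u^2 + 16*v^2 + 1), N = 0, assemble
  H = (EN − 2FM + GL) / (2(EG − F²)) = -64*u*v/(16*u^2 + 16*v^2 + 1)^(3/2).
At (u, v) = (-7/2, -5/2): H = -560*sqrt(33)/29403.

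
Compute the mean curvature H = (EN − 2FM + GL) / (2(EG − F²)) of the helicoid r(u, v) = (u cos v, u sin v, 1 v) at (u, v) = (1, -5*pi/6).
H = 0

With E = 1, F = 0, G = u^2 + 1, L = 0, M = -1/sqrt(u^2 + 1), N = 0, assemble
  H = (EN − 2FM + GL) / (2(EG − F²)) = 0.
At (u, v) = (1, -5*pi/6): H = 0.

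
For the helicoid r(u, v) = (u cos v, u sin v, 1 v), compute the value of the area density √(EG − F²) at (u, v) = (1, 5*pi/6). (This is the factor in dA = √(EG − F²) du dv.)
√(EG − F²)|_{(1, 5*pi/6)} = sqrt(2)

E = 1, F = 0, G = u^2 + 1, so EG − F² = u^2 + 1. Taking the positive square root: √(EG − F²) = sqrt(u^2 + 1). At (u, v) = (1, 5*pi/6): sqrt(2).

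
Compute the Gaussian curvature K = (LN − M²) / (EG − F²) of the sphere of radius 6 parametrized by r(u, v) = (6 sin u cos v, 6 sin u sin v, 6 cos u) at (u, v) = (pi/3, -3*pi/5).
K = 1/36

Coefficients of the first fundamental form: E = 36, F = 0, G = 36*sin(u)^2.
Coefficients of the second fundamental form: L = -6*sin(u)/Abs(sin(u)), M = 0, N = -6*sin(u)^3/Abs(sin(u)).
Assemble K = (LN − M²)/(EG − F²) = 1/36. At (u, v) = (pi/3, -3*pi/5): K = 1/36.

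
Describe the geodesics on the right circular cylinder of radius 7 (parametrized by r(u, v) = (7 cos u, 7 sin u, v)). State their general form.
The cylinder is flat (K = 0) and locally isometric to the plane via the development (u, v) ↦ (7 u, v). Geodesics are the pre-images of straight lines: circles (v constant), vertical lines (u constant), and helices (v = c · u + d) for constants c, d.

A right cylinder has E = 7², F = 0, G = 1, so EG − F² = 7², and L = −7, M = N = 0, giving K = (LN − M²)/(EG − F²) = 0 everywhere. A flat surface is locally isometric to the Euclidean plane via the map (u, v) ↦ (7 u, v). Straight lines in the (x̃, ỹ) plane pull back to: (a) horizontal circles (v = const), (b) vertical generators (u = const), and (c) helices (7 u tan θ = v, i.e. v = c · u + d).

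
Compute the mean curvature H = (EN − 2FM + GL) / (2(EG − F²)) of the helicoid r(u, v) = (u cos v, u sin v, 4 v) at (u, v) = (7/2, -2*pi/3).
H = 0

With E = 1, F = 0, G = u^2 + 16, L = 0, M = -4/sqrt(u^2 + 16), N = 0, assemble
  H = (EN − 2FM + GL) / (2(EG − F²)) = 0.
At (u, v) = (7/2, -2*pi/3): H = 0.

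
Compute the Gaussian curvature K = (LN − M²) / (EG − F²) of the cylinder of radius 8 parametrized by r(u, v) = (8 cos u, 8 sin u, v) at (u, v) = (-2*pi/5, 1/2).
K = 0

Coefficients of the first fundamental form: E = 64, F = 0, G = 1.
Coefficients of the second fundamental form: L = -8, M = 0, N = 0.
Assemble K = (LN − M²)/(EG − F²) = 0. At (u, v) = (-2*pi/5, 1/2): K = 0.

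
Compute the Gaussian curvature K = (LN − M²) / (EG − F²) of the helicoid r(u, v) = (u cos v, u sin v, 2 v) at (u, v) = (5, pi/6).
K = -4/841

Coefficients of the first fundamental form: E = 1, F = 0, G = u^2 + 4.
Coefficients of the second fundamental form: L = 0, M = -2/sqrt(u^2 + 4), N = 0.
Assemble K = (LN − M²)/(EG − F²) = -4/(u^2 + 4)^2. At (u, v) = (5, pi/6): K = -4/841.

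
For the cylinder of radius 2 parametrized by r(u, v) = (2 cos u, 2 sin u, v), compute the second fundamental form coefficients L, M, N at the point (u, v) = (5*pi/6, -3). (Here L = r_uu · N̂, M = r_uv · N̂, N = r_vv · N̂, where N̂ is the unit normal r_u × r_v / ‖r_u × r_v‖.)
L = -2;  M = 0;  N = 0

Compute the unit normal N̂(u, v) = (cos(u), sin(u), 0), and the second partials r_uu, r_uv, r_vv. Take dot products:
  L(u, v) = r_uu · N̂ = -2,
  M(u, v) = r_uv · N̂ = 0,
  N(u, v) = r_vv · N̂ = 0.
Evaluating at (u, v) = (5*pi/6, -3):
  L = -2, M = 0, N = 0.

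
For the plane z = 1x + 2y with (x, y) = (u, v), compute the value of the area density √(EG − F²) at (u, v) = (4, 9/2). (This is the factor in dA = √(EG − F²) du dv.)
√(EG − F²)|_{(4, 9/2)} = sqrt(6)

E = 2, F = 2, G = 5, so EG − F² = 6. Taking the positive square root: √(EG − F²) = sqrt(6). At (u, v) = (4, 9/2): sqrt(6).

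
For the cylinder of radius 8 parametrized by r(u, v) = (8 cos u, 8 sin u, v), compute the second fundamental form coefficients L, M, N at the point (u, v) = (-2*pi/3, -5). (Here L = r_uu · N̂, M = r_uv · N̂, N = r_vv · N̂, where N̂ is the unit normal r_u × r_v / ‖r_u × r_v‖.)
L = -8;  M = 0;  N = 0

Compute the unit normal N̂(u, v) = (cos(u), sin(u), 0), and the second partials r_uu, r_uv, r_vv. Take dot products:
  L(u, v) = r_uu · N̂ = -8,
  M(u, v) = r_uv · N̂ = 0,
  N(u, v) = r_vv · N̂ = 0.
Evaluating at (u, v) = (-2*pi/3, -5):
  L = -8, M = 0, N = 0.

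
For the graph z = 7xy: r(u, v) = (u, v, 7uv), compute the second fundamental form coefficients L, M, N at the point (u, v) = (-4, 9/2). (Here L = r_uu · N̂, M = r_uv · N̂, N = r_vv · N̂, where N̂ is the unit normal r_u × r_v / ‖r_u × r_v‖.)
L = 0;  M = 14*sqrt(7109)/7109;  N = 0

Compute the unit normal N̂(u, v) = (-7*v/sqrt(49*u^2 + 49*v^2 + 1), -7*u/sqrt(49*u^2 + 49*v^2 + 1), 1/sqrt(49*u^2 + 49*v^2 + 1)), and the second partials r_uu, r_uv, r_vv. Take dot products:
  L(u, v) = r_uu · N̂ = 0,
  M(u, v) = r_uv · N̂ = 7/sqrt(49*u^2 + 49*v^2 + 1),
  N(u, v) = r_vv · N̂ = 0.
Evaluating at (u, v) = (-4, 9/2):
  L = 0, M = 14*sqrt(7109)/7109, N = 0.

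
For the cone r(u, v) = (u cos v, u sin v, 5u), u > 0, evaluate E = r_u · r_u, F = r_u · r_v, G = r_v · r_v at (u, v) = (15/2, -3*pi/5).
E = 26;  F = 0;  G = 225/4

Partials: r_u = (cos(v), sin(v), 5), r_v = (-u*sin(v), u*cos(v), 0). As functions of (u, v):
  E = r_u · r_u = 26,
  F = r_u · r_v = 0,
  G = r_v · r_v = u^2.
Evaluating at (u, v) = (15/2, -3*pi/5): E = 26, F = 0, G = 225/4.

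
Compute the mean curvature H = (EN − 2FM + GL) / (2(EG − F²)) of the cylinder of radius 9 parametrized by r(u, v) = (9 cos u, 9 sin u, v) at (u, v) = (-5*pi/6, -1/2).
H = -1/18

With E = 81, F = 0, G = 1, L = -9, M = 0, N = 0, assemble
  H = (EN − 2FM + GL) / (2(EG − F²)) = -1/18.
At (u, v) = (-5*pi/6, -1/2): H = -1/18.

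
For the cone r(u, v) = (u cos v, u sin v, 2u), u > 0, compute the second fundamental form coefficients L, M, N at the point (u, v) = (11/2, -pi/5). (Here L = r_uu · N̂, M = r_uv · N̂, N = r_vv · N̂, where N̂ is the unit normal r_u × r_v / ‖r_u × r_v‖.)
L = 0;  M = 0;  N = 11*sqrt(5)/5

Compute the unit normal N̂(u, v) = (-2*sqrt(5)*u*cos(v)/(5*Abs(u)), -2*sqrt(5)*u*sin(v)/(5*Abs(u)), sqrt(5)*u/(5*Abs(u))), and the second partials r_uu, r_uv, r_vv. Take dot products:
  L(u, v) = r_uu · N̂ = 0,
  M(u, v) = r_uv · N̂ = 0,
  N(u, v) = r_vv · N̂ = 2*sqrt(5)*u^2/(5*Abs(u)).
Evaluating at (u, v) = (11/2, -pi/5):
  L = 0, M = 0, N = 11*sqrt(5)/5.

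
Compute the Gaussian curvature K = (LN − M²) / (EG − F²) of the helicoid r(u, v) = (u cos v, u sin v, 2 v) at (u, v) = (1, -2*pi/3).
K = -4/25

Coefficients of the first fundamental form: E = 1, F = 0, G = u^2 + 4.
Coefficients of the second fundamental form: L = 0, M = -2/sqrt(u^2 + 4), N = 0.
Assemble K = (LN − M²)/(EG − F²) = -4/(u^2 + 4)^2. At (u, v) = (1, -2*pi/3): K = -4/25.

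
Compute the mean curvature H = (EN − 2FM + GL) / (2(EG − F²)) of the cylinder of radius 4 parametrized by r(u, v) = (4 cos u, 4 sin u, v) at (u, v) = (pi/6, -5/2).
H = -1/8

With E = 16, F = 0, G = 1, L = -4, M = 0, N = 0, assemble
  H = (EN − 2FM + GL) / (2(EG − F²)) = -1/8.
At (u, v) = (pi/6, -5/2): H = -1/8.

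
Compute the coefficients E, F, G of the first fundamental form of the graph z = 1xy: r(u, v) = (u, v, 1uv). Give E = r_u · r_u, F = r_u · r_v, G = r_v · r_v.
E = v^2 + 1;  F = u*v;  G = u^2 + 1

Compute partials: r_u = (1, 0, v), r_v = (0, 1, u). Then
  E = r_u · r_u = v^2 + 1,
  F = r_u · r_v = u*v,
  G = r_v · r_v = u^2 + 1.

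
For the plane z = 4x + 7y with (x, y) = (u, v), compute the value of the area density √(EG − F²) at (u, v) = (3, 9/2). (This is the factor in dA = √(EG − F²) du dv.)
√(EG − F²)|_{(3, 9/2)} = sqrt(66)

E = 17, F = 28, G = 50, so EG − F² = 66. Taking the positive square root: √(EG − F²) = sqrt(66). At (u, v) = (3, 9/2): sqrt(66).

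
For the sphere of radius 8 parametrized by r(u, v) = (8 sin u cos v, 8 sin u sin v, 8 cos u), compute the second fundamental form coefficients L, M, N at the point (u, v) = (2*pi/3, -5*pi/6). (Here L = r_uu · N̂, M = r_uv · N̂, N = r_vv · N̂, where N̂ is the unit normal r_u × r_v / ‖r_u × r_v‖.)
L = -8;  M = 0;  N = -6

Compute the unit normal N̂(u, v) = (sin(u)^2*cos(v)/Abs(sin(u)), sin(u)^2*sin(v)/Abs(sin(u)), sin(2*u)/(2*Abs(sin(u)))), and the second partials r_uu, r_uv, r_vv. Take dot products:
  L(u, v) = r_uu · N̂ = -8*sin(u)/Abs(sin(u)),
  M(u, v) = r_uv · N̂ = 0,
  N(u, v) = r_vv · N̂ = -8*sin(u)^3/Abs(sin(u)).
Evaluating at (u, v) = (2*pi/3, -5*pi/6):
  L = -8, M = 0, N = -6.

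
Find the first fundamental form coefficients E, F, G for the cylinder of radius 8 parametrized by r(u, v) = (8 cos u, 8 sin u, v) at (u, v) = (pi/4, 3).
E = 64;  F = 0;  G = 1

Partials: r_u = (-8*sin(u), 8*cos(u), 0), r_v = (0, 0, 1). As functions of (u, v):
  E = r_u · r_u = 64,
  F = r_u · r_v = 0,
  G = r_v · r_v = 1.
Evaluating at (u, v) = (pi/4, 3): E = 64, F = 0, G = 1.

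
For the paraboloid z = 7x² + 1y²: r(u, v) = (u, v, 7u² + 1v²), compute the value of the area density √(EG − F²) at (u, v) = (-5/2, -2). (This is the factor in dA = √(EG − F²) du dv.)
√(EG − F²)|_{(-5/2, -2)} = 3*sqrt(138)

E = 196*u^2 + 1, F = 28*u*v, G = 4*v^2 + 1, so EG − F² = 196*u^2 + 4*v^2 + 1. Taking the positive square root: √(EG − F²) = sqrt(196*u^2 + 4*v^2 + 1). At (u, v) = (-5/2, -2): 3*sqrt(138).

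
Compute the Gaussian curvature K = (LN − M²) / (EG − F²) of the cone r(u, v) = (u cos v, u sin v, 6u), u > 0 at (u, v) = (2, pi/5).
K = 0

Coefficients of the first fundamental form: E = 37, F = 0, G = u^2.
Coefficients of the second fundamental form: L = 0, M = 0, N = 6*sqrt(37)*u^2/(37*Abs(u)).
Assemble K = (LN − M²)/(EG − F²) = 0. At (u, v) = (2, pi/5): K = 0.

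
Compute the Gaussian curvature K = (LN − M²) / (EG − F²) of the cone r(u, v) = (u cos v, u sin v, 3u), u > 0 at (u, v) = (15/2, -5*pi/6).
K = 0

Coefficients of the first fundamental form: E = 10, F = 0, G = u^2.
Coefficients of the second fundamental form: L = 0, M = 0, N = 3*sqrt(10)*u^2/(10*Abs(u)).
Assemble K = (LN − M²)/(EG − F²) = 0. At (u, v) = (15/2, -5*pi/6): K = 0.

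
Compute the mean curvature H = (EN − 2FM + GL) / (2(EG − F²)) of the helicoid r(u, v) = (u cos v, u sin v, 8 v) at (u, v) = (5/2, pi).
H = 0

With E = 1, F = 0, G = u^2 + 64, L = 0, M = -8/sqrt(u^2 + 64), N = 0, assemble
  H = (EN − 2FM + GL) / (2(EG − F²)) = 0.
At (u, v) = (5/2, pi): H = 0.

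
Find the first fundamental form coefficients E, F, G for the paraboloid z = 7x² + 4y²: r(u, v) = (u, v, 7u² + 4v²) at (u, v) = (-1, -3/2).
E = 197;  F = 168;  G = 145

Partials: r_u = (1, 0, 14*u), r_v = (0, 1, 8*v). As functions of (u, v):
  E = r_u · r_u = 196*u^2 + 1,
  F = r_u · r_v = 112*u*v,
  G = r_v · r_v = 64*v^2 + 1.
Evaluating at (u, v) = (-1, -3/2): E = 197, F = 168, G = 145.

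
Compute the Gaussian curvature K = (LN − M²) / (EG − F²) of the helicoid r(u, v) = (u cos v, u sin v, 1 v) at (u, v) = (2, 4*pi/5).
K = -1/25

Coefficients of the first fundamental form: E = 1, F = 0, G = u^2 + 1.
Coefficients of the second fundamental form: L = 0, M = -1/sqrt(u^2 + 1), N = 0.
Assemble K = (LN − M²)/(EG − F²) = -1/(u^2 + 1)^2. At (u, v) = (2, 4*pi/5): K = -1/25.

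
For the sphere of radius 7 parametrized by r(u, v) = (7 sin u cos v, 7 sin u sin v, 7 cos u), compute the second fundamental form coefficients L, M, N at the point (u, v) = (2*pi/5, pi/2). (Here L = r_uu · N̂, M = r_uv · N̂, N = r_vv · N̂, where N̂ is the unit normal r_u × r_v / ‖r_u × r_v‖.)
L = -7;  M = 0;  N = -35/8 - 7*sqrt(5)/8

Compute the unit normal N̂(u, v) = (sin(u)^2*cos(v)/Abs(sin(u)), sin(u)^2*sin(v)/Abs(sin(u)), sin(2*u)/(2*Abs(sin(u)))), and the second partials r_uu, r_uv, r_vv. Take dot products:
  L(u, v) = r_uu · N̂ = -7*sin(u)/Abs(sin(u)),
  M(u, v) = r_uv · N̂ = 0,
  N(u, v) = r_vv · N̂ = -7*sin(u)^3/Abs(sin(u)).
Evaluating at (u, v) = (2*pi/5, pi/2):
  L = -7, M = 0, N = -35/8 - 7*sqrt(5)/8.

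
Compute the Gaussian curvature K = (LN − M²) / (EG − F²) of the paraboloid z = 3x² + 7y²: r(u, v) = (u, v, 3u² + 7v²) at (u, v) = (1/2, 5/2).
K = 84/1525225

Coefficients of the first fundamental form: E = 36*u^2 + 1, F = 84*u*v, G = 196*v^2 + 1.
Coefficients of the second fundamental form: L = 6/sqrt(36*u^2 + 196*v^2 + 1), M = 0, N = 14/sqrt(36*u^2 + 196*v^2 + 1).
Assemble K = (LN − M²)/(EG − F²) = 84/(1296*u^4 + 14112*u^2*v^2 + 72*u^2 + 38416*v^4 + 392*v^2 + 1). At (u, v) = (1/2, 5/2): K = 84/1525225.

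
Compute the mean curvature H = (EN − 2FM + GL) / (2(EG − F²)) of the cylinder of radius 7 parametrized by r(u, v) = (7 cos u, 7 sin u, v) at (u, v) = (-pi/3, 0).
H = -1/14

With E = 49, F = 0, G = 1, L = -7, M = 0, N = 0, assemble
  H = (EN − 2FM + GL) / (2(EG − F²)) = -1/14.
At (u, v) = (-pi/3, 0): H = -1/14.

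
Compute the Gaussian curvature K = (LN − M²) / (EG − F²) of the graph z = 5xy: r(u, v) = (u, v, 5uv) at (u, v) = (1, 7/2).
K = -400/1766241

Coefficients of the first fundamental form: E = 25*v^2 + 1, F = 25*u*v, G = 25*u^2 + 1.
Coefficients of the second fundamental form: L = 0, M = 5/sqrt(25*u^2 + 25*v^2 + 1), N = 0.
Assemble K = (LN − M²)/(EG − F²) = -25/(625*u^4 + 1250*u^2*v^2 + 50*u^2 + 625*v^4 + 50*v^2 + 1). At (u, v) = (1, 7/2): K = -400/1766241.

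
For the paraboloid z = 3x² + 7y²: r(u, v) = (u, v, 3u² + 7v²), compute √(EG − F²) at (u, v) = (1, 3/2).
√(EG − F²)|_{(1, 3/2)} = sqrt(478)

E = 36*u^2 + 1, F = 84*u*v, G = 196*v^2 + 1; EG − F² = 36*u^2 + 196*v^2 + 1; √(EG − F²) = sqrt(36*u^2 + 196*v^2 + 1). At the given point: sqrt(478).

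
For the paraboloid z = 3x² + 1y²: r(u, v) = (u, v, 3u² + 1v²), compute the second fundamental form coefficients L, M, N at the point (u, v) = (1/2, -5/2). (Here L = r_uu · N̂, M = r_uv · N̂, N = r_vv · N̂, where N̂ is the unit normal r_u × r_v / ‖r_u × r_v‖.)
L = 6*sqrt(35)/35;  M = 0;  N = 2*sqrt(35)/35

Compute the unit normal N̂(u, v) = (-6*u/sqrt(36*u^2 + 4*v^2 + 1), -2*v/sqrt(36*u^2 + 4*v^2 + 1), 1/sqrt(36*u^2 + 4*v^2 + 1)), and the second partials r_uu, r_uv, r_vv. Take dot products:
  L(u, v) = r_uu · N̂ = 6/sqrt(36*u^2 + 4*v^2 + 1),
  M(u, v) = r_uv · N̂ = 0,
  N(u, v) = r_vv · N̂ = 2/sqrt(36*u^2 + 4*v^2 + 1).
Evaluating at (u, v) = (1/2, -5/2):
  L = 6*sqrt(35)/35, M = 0, N = 2*sqrt(35)/35.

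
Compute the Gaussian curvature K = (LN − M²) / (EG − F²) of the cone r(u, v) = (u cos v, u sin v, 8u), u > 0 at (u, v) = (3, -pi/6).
K = 0

Coefficients of the first fundamental form: E = 65, F = 0, G = u^2.
Coefficients of the second fundamental form: L = 0, M = 0, N = 8*sqrt(65)*u^2/(65*Abs(u)).
Assemble K = (LN − M²)/(EG − F²) = 0. At (u, v) = (3, -pi/6): K = 0.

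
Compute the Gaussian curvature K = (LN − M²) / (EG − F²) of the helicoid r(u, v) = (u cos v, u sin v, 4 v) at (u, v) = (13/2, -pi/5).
K = -256/54289

Coefficients of the first fundamental form: E = 1, F = 0, G = u^2 + 16.
Coefficients of the second fundamental form: L = 0, M = -4/sqrt(u^2 + 16), N = 0.
Assemble K = (LN − M²)/(EG − F²) = -16/(u^2 + 16)^2. At (u, v) = (13/2, -pi/5): K = -256/54289.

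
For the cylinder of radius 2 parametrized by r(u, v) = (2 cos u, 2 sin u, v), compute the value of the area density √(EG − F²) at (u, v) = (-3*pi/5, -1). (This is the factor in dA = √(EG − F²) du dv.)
√(EG − F²)|_{(-3*pi/5, -1)} = 2

E = 4, F = 0, G = 1, so EG − F² = 4. Taking the positive square root: √(EG − F²) = 2. At (u, v) = (-3*pi/5, -1): 2.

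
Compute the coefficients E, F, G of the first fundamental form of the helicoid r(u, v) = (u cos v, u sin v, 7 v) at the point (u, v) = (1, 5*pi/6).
E = 1;  F = 0;  G = 50

Partials: r_u = (cos(v), sin(v), 0), r_v = (-u*sin(v), u*cos(v), 7). As functions of (u, v):
  E = r_u · r_u = 1,
  F = r_u · r_v = 0,
  G = r_v · r_v = u^2 + 49.
Evaluating at (u, v) = (1, 5*pi/6): E = 1, F = 0, G = 50.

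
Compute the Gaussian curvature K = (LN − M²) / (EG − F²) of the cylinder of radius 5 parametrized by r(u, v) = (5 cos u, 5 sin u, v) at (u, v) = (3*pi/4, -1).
K = 0

Coefficients of the first fundamental form: E = 25, F = 0, G = 1.
Coefficients of the second fundamental form: L = -5, M = 0, N = 0.
Assemble K = (LN − M²)/(EG − F²) = 0. At (u, v) = (3*pi/4, -1): K = 0.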